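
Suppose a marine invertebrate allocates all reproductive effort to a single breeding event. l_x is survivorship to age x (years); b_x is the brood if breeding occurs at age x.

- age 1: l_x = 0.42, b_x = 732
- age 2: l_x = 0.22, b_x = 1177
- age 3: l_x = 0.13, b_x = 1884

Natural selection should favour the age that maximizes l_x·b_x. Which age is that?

1

Expected offspring if breeding at age x = l_x × b_x:
  age 1: 0.42 × 732 = 307.440
  age 2: 0.22 × 1177 = 258.940
  age 3: 0.13 × 1884 = 244.920
Maximum at age 1 (307.440).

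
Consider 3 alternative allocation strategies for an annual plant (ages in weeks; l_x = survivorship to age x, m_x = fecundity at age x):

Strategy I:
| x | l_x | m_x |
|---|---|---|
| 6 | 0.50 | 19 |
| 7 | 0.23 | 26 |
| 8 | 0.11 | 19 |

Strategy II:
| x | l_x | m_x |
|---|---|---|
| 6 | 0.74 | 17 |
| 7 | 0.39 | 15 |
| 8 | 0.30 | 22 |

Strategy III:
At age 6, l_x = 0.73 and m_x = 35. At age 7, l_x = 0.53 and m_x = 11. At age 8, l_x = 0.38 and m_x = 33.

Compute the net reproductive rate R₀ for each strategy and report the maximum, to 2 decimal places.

43.92

Strategy I: R₀ = 0.50×19 + 0.23×26 + 0.11×19 = 17.5700
Strategy II: R₀ = 0.74×17 + 0.39×15 + 0.30×22 = 25.0300
Strategy III: R₀ = 0.73×35 + 0.53×11 + 0.38×33 = 43.9200
Highest R₀: strategy III with 43.9200.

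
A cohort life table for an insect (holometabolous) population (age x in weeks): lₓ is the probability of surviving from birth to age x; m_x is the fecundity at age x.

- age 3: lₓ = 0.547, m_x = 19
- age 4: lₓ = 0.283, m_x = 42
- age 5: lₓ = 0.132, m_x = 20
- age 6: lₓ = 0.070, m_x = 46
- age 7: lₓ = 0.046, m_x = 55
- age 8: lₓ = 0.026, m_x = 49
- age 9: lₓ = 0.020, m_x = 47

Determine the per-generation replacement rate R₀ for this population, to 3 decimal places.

32.883

R₀ = Σ lₓ m_x:
  age 3: 0.547 × 19 = 10.3930
  age 4: 0.283 × 42 = 11.8860
  age 5: 0.132 × 20 = 2.6400
  age 6: 0.070 × 46 = 3.2200
  age 7: 0.046 × 55 = 2.5300
  age 8: 0.026 × 49 = 1.2740
  age 9: 0.020 × 47 = 0.9400
R₀ = 10.3930 + 11.8860 + 2.6400 + 3.2200 + 2.5300 + 1.2740 + 0.9400 = 32.8830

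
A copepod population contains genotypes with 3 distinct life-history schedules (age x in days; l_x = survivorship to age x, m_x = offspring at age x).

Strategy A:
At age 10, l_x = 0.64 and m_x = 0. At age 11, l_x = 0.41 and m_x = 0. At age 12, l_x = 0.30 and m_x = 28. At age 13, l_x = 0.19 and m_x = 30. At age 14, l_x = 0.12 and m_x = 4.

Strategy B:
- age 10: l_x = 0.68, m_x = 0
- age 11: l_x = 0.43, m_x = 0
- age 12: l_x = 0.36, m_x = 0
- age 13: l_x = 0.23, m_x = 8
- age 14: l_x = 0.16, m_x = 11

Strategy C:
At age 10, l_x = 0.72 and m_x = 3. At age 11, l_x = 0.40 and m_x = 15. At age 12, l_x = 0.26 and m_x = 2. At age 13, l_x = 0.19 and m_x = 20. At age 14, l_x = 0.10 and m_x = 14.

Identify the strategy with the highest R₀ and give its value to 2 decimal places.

14.58

Strategy A: R₀ = 0.64×0 + 0.41×0 + 0.30×28 + 0.19×30 + 0.12×4 = 14.5800
Strategy B: R₀ = 0.68×0 + 0.43×0 + 0.36×0 + 0.23×8 + 0.16×11 = 3.6000
Strategy C: R₀ = 0.72×3 + 0.40×15 + 0.26×2 + 0.19×20 + 0.10×14 = 13.8800
Highest R₀: strategy A with 14.5800.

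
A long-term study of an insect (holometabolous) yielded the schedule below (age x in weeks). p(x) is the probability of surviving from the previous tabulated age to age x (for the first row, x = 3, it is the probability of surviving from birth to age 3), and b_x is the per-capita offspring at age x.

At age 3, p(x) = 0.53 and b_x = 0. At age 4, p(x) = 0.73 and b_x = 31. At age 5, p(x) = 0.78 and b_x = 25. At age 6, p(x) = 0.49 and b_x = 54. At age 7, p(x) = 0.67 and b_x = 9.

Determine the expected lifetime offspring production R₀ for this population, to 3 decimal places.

28.415

Survivorship from birth: l_x = p_3·p_4·…·p_x.
  l_3 = 0.53000
  l_4 = 0.38690
  l_5 = 0.30178
  l_6 = 0.14787
  l_7 = 0.09908
R₀ = Σ l_x b_x:
  age 3: 0.53000 × 0 = 0.0000
  age 4: 0.38690 × 31 = 11.9939
  age 5: 0.30178 × 25 = 7.5445
  age 6: 0.14787 × 54 = 7.9850
  age 7: 0.09908 × 9 = 0.8917
R₀ = 0.0000 + 11.9939 + 7.5445 + 7.9850 + 0.8917 = 28.4151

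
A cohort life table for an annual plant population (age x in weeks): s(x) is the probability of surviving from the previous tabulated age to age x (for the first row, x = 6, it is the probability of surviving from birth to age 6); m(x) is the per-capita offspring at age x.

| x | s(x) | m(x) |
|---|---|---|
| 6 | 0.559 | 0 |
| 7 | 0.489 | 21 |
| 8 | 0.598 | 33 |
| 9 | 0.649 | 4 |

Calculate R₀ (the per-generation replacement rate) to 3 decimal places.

Survivorship from birth: l_x = s_6·s_7·…·s_x.
  l_6 = 0.55900
  l_7 = 0.27335
  l_8 = 0.16346
  l_9 = 0.10609
R₀ = Σ l_x m(x):
  age 6: 0.55900 × 0 = 0.0000
  age 7: 0.27335 × 21 = 5.7403
  age 8: 0.16346 × 33 = 5.3942
  age 9: 0.10609 × 4 = 0.4244
R₀ = 0.0000 + 5.7403 + 5.3942 + 0.4244 = 11.5589

11.559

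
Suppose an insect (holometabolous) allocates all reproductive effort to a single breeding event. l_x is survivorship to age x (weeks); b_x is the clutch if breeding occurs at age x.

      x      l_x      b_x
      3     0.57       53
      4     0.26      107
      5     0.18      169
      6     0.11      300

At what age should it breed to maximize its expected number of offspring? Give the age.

Expected offspring if breeding at age x = l_x × b_x:
  age 3: 0.57 × 53 = 30.210
  age 4: 0.26 × 107 = 27.820
  age 5: 0.18 × 169 = 30.420
  age 6: 0.11 × 300 = 33.000
Maximum at age 6 (33.000).

6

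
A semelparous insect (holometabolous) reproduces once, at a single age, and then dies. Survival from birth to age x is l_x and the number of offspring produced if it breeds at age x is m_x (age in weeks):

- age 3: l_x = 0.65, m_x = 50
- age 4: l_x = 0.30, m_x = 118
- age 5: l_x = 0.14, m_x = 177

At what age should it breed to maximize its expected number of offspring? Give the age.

4

Expected offspring if breeding at age x = l_x × m_x:
  age 3: 0.65 × 50 = 32.500
  age 4: 0.30 × 118 = 35.400
  age 5: 0.14 × 177 = 24.780
Maximum at age 4 (35.400).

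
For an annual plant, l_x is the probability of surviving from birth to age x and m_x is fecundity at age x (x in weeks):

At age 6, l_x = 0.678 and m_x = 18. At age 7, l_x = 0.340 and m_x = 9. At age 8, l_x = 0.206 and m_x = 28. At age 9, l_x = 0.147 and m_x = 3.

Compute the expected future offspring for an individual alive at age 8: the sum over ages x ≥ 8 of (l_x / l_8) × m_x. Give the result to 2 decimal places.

l_8 = 0.206. Conditional survival from age 8 to x is l_x / l_8.
  x=8: (0.206/0.206) × 28 = 28.0000
  x=9: (0.147/0.206) × 3 = 2.1408
Sum = 28.0000 + 2.1408 = 30.1408

30.14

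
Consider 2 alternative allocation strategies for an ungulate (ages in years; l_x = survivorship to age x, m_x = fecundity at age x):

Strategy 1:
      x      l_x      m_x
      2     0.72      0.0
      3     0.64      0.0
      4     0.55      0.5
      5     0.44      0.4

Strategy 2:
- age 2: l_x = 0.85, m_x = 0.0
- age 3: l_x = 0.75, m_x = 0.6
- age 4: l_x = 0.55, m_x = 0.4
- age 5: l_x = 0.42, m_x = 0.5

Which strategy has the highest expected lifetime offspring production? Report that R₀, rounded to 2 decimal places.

0.88

Strategy 1: R₀ = 0.72×0.0 + 0.64×0.0 + 0.55×0.5 + 0.44×0.4 = 0.4510
Strategy 2: R₀ = 0.85×0.0 + 0.75×0.6 + 0.55×0.4 + 0.42×0.5 = 0.8800
Highest R₀: strategy 2 with 0.8800.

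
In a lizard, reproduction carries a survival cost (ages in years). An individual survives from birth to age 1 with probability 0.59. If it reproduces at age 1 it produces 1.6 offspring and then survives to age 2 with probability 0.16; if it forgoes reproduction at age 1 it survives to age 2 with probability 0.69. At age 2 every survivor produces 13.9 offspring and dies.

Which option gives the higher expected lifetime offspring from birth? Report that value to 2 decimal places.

breed at age 1: R₀ = 0.59 × (1.6 + 0.16 × 13.9) = 0.59 × 3.8240 = 2.2562
delay to age 2: R₀ = 0.59 × (0.69 × 13.9) = 0.59 × 9.5910 = 5.6587
Higher: delay to age 2 (5.6587).

5.66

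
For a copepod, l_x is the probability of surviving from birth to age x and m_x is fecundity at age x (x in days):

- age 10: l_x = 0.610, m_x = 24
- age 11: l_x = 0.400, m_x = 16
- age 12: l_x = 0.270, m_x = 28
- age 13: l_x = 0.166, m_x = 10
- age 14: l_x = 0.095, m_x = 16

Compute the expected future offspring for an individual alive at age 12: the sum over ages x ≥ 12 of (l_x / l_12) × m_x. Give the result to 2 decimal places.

l_12 = 0.270. Conditional survival from age 12 to x is l_x / l_12.
  x=12: (0.270/0.270) × 28 = 28.0000
  x=13: (0.166/0.270) × 10 = 6.1481
  x=14: (0.095/0.270) × 16 = 5.6296
Sum = 28.0000 + 6.1481 + 5.6296 = 39.7778

39.78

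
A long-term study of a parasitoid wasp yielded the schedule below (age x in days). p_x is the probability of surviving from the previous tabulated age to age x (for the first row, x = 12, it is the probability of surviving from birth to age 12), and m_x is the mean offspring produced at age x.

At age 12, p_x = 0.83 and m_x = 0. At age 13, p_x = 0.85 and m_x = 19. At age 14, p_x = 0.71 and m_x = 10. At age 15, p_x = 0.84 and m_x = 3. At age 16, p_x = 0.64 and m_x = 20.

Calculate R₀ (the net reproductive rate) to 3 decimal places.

Survivorship from birth: l_x = p_12·p_13·…·p_x.
  l_12 = 0.83000
  l_13 = 0.70550
  l_14 = 0.50090
  l_15 = 0.42076
  l_16 = 0.26929
R₀ = Σ l_x m_x:
  age 12: 0.83000 × 0 = 0.0000
  age 13: 0.70550 × 19 = 13.4045
  age 14: 0.50090 × 10 = 5.0090
  age 15: 0.42076 × 3 = 1.2623
  age 16: 0.26929 × 20 = 5.3858
R₀ = 0.0000 + 13.4045 + 5.0090 + 1.2623 + 5.3858 = 25.0616

25.062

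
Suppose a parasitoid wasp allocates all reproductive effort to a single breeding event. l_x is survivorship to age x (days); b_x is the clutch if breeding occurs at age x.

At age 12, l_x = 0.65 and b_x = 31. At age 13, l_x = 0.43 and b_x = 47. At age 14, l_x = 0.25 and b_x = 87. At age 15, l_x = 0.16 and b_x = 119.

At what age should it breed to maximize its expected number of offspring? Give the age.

14

Expected offspring if breeding at age x = l_x × b_x:
  age 12: 0.65 × 31 = 20.150
  age 13: 0.43 × 47 = 20.210
  age 14: 0.25 × 87 = 21.750
  age 15: 0.16 × 119 = 19.040
Maximum at age 14 (21.750).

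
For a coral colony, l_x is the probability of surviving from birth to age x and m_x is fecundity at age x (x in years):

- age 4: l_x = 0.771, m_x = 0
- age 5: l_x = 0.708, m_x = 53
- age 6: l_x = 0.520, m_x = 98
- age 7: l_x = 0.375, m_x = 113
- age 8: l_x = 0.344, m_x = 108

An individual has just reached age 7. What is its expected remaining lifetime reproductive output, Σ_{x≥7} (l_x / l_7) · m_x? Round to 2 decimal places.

l_7 = 0.375. Conditional survival from age 7 to x is l_x / l_7.
  x=7: (0.375/0.375) × 113 = 113.0000
  x=8: (0.344/0.375) × 108 = 99.0720
Sum = 113.0000 + 99.0720 = 212.0720

212.07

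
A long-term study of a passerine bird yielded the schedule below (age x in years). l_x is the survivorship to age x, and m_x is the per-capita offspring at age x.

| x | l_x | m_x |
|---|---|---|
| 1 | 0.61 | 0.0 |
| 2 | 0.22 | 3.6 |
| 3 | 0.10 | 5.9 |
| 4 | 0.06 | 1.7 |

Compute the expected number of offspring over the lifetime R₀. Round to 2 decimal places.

1.48

R₀ = Σ l_x m_x:
  age 1: 0.61 × 0.0 = 0.0000
  age 2: 0.22 × 3.6 = 0.7920
  age 3: 0.10 × 5.9 = 0.5900
  age 4: 0.06 × 1.7 = 0.1020
R₀ = 0.0000 + 0.7920 + 0.5900 + 0.1020 = 1.4840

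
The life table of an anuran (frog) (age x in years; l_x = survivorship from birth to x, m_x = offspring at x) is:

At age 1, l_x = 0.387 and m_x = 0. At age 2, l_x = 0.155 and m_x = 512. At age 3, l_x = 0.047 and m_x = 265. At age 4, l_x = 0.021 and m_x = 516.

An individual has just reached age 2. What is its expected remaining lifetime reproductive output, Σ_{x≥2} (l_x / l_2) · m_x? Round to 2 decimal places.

662.26

l_2 = 0.155. Conditional survival from age 2 to x is l_x / l_2.
  x=2: (0.155/0.155) × 512 = 512.0000
  x=3: (0.047/0.155) × 265 = 80.3548
  x=4: (0.021/0.155) × 516 = 69.9097
Sum = 512.0000 + 80.3548 + 69.9097 = 662.2645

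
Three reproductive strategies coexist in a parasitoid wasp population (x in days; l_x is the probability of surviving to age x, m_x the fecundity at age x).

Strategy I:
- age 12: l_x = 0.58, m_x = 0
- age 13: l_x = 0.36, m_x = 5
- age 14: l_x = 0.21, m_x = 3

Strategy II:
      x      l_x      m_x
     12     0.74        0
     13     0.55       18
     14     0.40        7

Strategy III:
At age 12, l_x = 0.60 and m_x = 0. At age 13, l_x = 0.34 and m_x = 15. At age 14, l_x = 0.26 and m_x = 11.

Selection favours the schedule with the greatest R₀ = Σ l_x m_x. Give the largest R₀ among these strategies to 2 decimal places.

12.70

Strategy I: R₀ = 0.58×0 + 0.36×5 + 0.21×3 = 2.4300
Strategy II: R₀ = 0.74×0 + 0.55×18 + 0.40×7 = 12.7000
Strategy III: R₀ = 0.60×0 + 0.34×15 + 0.26×11 = 7.9600
Highest R₀: strategy II with 12.7000.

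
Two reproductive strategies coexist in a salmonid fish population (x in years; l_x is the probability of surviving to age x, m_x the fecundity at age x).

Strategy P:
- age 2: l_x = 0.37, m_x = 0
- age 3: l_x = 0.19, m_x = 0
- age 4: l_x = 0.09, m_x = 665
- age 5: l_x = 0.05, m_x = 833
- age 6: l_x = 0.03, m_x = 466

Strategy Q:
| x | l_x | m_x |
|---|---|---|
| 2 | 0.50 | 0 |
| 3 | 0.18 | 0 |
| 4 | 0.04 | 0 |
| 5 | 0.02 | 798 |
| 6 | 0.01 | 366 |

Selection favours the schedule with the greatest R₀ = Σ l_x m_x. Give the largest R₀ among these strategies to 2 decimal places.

115.48

Strategy P: R₀ = 0.37×0 + 0.19×0 + 0.09×665 + 0.05×833 + 0.03×466 = 115.4800
Strategy Q: R₀ = 0.50×0 + 0.18×0 + 0.04×0 + 0.02×798 + 0.01×366 = 19.6200
Highest R₀: strategy P with 115.4800.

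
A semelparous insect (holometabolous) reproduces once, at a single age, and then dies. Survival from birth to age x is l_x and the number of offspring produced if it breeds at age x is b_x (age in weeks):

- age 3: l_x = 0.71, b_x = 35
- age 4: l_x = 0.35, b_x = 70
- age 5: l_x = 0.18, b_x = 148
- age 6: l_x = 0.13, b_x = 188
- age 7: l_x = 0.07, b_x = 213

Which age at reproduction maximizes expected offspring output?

5

Expected offspring if breeding at age x = l_x × b_x:
  age 3: 0.71 × 35 = 24.850
  age 4: 0.35 × 70 = 24.500
  age 5: 0.18 × 148 = 26.640
  age 6: 0.13 × 188 = 24.440
  age 7: 0.07 × 213 = 14.910
Maximum at age 5 (26.640).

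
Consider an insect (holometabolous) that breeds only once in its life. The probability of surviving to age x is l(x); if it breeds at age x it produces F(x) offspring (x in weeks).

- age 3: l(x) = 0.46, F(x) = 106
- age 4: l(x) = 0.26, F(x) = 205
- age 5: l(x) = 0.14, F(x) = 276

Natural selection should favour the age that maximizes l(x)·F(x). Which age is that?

Expected offspring if breeding at age x = l(x) × F(x):
  age 3: 0.46 × 106 = 48.760
  age 4: 0.26 × 205 = 53.300
  age 5: 0.14 × 276 = 38.640
Maximum at age 4 (53.300).

4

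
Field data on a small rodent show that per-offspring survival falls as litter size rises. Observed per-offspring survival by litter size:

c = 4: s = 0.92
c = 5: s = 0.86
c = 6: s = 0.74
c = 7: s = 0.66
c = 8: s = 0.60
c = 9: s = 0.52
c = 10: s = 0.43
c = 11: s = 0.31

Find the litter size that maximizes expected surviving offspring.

Expected surviving offspring = c × s(c):
  c=4: 4 × 0.92 = 3.680
  c=5: 5 × 0.86 = 4.300
  c=6: 6 × 0.74 = 4.440
  c=7: 7 × 0.66 = 4.620
  c=8: 8 × 0.60 = 4.800
  c=9: 9 × 0.52 = 4.680
  c=10: 10 × 0.43 = 4.300
  c=11: 11 × 0.31 = 3.410
Maximum at c = 8 (4.800 surviving offspring).

8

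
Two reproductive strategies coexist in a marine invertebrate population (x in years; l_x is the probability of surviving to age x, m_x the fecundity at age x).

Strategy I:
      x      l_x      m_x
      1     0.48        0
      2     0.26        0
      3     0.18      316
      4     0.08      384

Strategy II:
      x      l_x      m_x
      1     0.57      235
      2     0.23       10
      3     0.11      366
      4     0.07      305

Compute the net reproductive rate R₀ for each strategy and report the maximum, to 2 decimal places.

Strategy I: R₀ = 0.48×0 + 0.26×0 + 0.18×316 + 0.08×384 = 87.6000
Strategy II: R₀ = 0.57×235 + 0.23×10 + 0.11×366 + 0.07×305 = 197.8600
Highest R₀: strategy II with 197.8600.

197.86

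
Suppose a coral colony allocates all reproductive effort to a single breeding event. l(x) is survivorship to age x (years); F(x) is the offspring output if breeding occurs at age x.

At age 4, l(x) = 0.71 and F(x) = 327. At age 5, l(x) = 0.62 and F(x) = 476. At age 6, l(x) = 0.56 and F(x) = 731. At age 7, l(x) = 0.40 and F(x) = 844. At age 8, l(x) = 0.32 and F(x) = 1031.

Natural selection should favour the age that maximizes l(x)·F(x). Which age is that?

Expected offspring if breeding at age x = l(x) × F(x):
  age 4: 0.71 × 327 = 232.170
  age 5: 0.62 × 476 = 295.120
  age 6: 0.56 × 731 = 409.360
  age 7: 0.40 × 844 = 337.600
  age 8: 0.32 × 1031 = 329.920
Maximum at age 6 (409.360).

6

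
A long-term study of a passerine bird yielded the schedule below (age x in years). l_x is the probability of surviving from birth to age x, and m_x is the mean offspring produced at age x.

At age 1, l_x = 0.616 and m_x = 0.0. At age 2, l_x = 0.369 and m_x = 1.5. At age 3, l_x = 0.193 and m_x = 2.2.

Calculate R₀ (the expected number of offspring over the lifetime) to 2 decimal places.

0.98

R₀ = Σ l_x m_x:
  age 1: 0.616 × 0.0 = 0.0000
  age 2: 0.369 × 1.5 = 0.5535
  age 3: 0.193 × 2.2 = 0.4246
R₀ = 0.0000 + 0.5535 + 0.4246 = 0.9781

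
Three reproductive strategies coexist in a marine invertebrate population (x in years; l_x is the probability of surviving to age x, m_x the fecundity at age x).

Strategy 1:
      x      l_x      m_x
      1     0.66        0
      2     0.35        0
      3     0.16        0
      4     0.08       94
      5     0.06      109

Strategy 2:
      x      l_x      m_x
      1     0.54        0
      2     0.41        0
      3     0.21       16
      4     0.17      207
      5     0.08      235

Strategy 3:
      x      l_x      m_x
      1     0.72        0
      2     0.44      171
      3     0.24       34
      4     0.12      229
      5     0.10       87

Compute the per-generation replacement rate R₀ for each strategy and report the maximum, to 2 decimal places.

Strategy 1: R₀ = 0.66×0 + 0.35×0 + 0.16×0 + 0.08×94 + 0.06×109 = 14.0600
Strategy 2: R₀ = 0.54×0 + 0.41×0 + 0.21×16 + 0.17×207 + 0.08×235 = 57.3500
Strategy 3: R₀ = 0.72×0 + 0.44×171 + 0.24×34 + 0.12×229 + 0.10×87 = 119.5800
Highest R₀: strategy 3 with 119.5800.

119.58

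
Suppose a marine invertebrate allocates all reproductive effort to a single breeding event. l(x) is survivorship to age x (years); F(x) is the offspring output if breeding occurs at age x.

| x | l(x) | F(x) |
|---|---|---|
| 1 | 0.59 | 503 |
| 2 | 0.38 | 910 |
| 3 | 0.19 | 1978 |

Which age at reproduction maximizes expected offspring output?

3

Expected offspring if breeding at age x = l(x) × F(x):
  age 1: 0.59 × 503 = 296.770
  age 2: 0.38 × 910 = 345.800
  age 3: 0.19 × 1978 = 375.820
Maximum at age 3 (375.820).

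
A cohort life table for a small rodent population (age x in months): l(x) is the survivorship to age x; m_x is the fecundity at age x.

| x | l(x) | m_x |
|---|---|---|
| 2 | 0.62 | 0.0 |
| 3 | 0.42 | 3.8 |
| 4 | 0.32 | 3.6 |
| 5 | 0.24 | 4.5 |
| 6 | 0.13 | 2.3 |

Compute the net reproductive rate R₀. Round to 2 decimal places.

R₀ = Σ l(x) m_x:
  age 2: 0.62 × 0.0 = 0.0000
  age 3: 0.42 × 3.8 = 1.5960
  age 4: 0.32 × 3.6 = 1.1520
  age 5: 0.24 × 4.5 = 1.0800
  age 6: 0.13 × 2.3 = 0.2990
R₀ = 0.0000 + 1.5960 + 1.1520 + 1.0800 + 0.2990 = 4.1270

4.13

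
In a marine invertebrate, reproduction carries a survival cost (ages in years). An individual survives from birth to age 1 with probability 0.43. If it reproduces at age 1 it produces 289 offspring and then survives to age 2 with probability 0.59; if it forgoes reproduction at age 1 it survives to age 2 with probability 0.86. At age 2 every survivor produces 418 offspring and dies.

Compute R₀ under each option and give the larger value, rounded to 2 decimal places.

230.32

breed at age 1: R₀ = 0.43 × (289 + 0.59 × 418) = 0.43 × 535.6200 = 230.3166
delay to age 2: R₀ = 0.43 × (0.86 × 418) = 0.43 × 359.4800 = 154.5764
Higher: breed at age 1 (230.3166).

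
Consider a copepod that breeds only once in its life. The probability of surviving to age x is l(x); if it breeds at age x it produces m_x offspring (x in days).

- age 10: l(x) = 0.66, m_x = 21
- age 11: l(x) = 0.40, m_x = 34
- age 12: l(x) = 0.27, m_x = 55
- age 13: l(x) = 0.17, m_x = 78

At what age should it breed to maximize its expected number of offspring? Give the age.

12

Expected offspring if breeding at age x = l(x) × m_x:
  age 10: 0.66 × 21 = 13.860
  age 11: 0.40 × 34 = 13.600
  age 12: 0.27 × 55 = 14.850
  age 13: 0.17 × 78 = 13.260
Maximum at age 12 (14.850).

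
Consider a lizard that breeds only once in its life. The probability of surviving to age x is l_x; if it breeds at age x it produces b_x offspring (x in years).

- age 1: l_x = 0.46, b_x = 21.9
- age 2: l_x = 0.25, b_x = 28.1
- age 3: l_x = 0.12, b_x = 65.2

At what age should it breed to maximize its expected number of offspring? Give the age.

1

Expected offspring if breeding at age x = l_x × b_x:
  age 1: 0.46 × 21.9 = 10.074
  age 2: 0.25 × 28.1 = 7.025
  age 3: 0.12 × 65.2 = 7.824
Maximum at age 1 (10.074).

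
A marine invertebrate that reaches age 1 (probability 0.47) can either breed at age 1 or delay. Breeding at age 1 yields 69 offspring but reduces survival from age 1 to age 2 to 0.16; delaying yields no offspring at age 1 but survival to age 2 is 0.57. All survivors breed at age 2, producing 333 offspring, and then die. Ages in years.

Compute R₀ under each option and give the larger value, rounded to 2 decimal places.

breed at age 1: R₀ = 0.47 × (69 + 0.16 × 333) = 0.47 × 122.2800 = 57.4716
delay to age 2: R₀ = 0.47 × (0.57 × 333) = 0.47 × 189.8100 = 89.2107
Higher: delay to age 2 (89.2107).

89.21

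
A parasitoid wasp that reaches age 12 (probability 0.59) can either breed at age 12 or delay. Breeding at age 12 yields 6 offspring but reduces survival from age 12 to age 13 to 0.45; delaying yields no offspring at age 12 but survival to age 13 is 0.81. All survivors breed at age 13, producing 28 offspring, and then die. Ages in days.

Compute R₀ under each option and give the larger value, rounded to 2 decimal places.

breed at age 12: R₀ = 0.59 × (6 + 0.45 × 28) = 0.59 × 18.6000 = 10.9740
delay to age 13: R₀ = 0.59 × (0.81 × 28) = 0.59 × 22.6800 = 13.3812
Higher: delay to age 13 (13.3812).

13.38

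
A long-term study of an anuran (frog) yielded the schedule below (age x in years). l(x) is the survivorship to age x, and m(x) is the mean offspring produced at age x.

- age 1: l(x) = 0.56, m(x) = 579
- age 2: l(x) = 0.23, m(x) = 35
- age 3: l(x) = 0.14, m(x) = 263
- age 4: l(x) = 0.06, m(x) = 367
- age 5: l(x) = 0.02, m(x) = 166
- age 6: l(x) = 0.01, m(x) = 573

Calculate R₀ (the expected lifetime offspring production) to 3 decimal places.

R₀ = Σ l(x) m(x):
  age 1: 0.56 × 579 = 324.2400
  age 2: 0.23 × 35 = 8.0500
  age 3: 0.14 × 263 = 36.8200
  age 4: 0.06 × 367 = 22.0200
  age 5: 0.02 × 166 = 3.3200
  age 6: 0.01 × 573 = 5.7300
R₀ = 324.2400 + 8.0500 + 36.8200 + 22.0200 + 3.3200 + 5.7300 = 400.1800

400.180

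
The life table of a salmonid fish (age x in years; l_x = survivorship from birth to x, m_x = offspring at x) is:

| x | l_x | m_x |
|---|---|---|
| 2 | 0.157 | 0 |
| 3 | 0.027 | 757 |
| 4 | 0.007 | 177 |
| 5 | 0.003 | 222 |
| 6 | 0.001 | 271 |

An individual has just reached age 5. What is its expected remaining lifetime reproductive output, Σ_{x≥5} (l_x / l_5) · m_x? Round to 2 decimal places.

312.33

l_5 = 0.003. Conditional survival from age 5 to x is l_x / l_5.
  x=5: (0.003/0.003) × 222 = 222.0000
  x=6: (0.001/0.003) × 271 = 90.3333
Sum = 222.0000 + 90.3333 = 312.3333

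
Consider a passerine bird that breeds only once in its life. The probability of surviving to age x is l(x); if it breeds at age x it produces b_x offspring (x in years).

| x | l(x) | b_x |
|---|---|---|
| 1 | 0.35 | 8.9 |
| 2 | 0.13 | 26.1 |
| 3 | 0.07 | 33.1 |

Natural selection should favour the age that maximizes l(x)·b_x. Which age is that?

Expected offspring if breeding at age x = l(x) × b_x:
  age 1: 0.35 × 8.9 = 3.115
  age 2: 0.13 × 26.1 = 3.393
  age 3: 0.07 × 33.1 = 2.317
Maximum at age 2 (3.393).

2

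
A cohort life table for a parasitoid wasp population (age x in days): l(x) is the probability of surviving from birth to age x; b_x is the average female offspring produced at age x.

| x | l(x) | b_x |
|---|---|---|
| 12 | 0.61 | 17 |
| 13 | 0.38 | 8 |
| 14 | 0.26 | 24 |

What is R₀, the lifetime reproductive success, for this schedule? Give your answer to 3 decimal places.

R₀ = Σ l(x) b_x:
  age 12: 0.61 × 17 = 10.3700
  age 13: 0.38 × 8 = 3.0400
  age 14: 0.26 × 24 = 6.2400
R₀ = 10.3700 + 3.0400 + 6.2400 = 19.6500

19.650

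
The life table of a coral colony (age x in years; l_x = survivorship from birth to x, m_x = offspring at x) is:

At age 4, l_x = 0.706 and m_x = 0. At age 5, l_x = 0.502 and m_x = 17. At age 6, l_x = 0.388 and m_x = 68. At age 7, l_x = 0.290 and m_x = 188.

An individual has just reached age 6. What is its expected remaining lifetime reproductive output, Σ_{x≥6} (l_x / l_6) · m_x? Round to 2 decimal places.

208.52

l_6 = 0.388. Conditional survival from age 6 to x is l_x / l_6.
  x=6: (0.388/0.388) × 68 = 68.0000
  x=7: (0.290/0.388) × 188 = 140.5155
Sum = 68.0000 + 140.5155 = 208.5155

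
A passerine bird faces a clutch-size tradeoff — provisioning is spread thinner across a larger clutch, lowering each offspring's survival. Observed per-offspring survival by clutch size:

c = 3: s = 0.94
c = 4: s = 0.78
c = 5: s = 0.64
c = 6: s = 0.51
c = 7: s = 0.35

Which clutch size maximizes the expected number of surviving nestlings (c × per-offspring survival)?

Expected surviving nestlings = c × s(c):
  c=3: 3 × 0.94 = 2.820
  c=4: 4 × 0.78 = 3.120
  c=5: 5 × 0.64 = 3.200
  c=6: 6 × 0.51 = 3.060
  c=7: 7 × 0.35 = 2.450
Maximum at c = 5 (3.200 surviving nestlings).

5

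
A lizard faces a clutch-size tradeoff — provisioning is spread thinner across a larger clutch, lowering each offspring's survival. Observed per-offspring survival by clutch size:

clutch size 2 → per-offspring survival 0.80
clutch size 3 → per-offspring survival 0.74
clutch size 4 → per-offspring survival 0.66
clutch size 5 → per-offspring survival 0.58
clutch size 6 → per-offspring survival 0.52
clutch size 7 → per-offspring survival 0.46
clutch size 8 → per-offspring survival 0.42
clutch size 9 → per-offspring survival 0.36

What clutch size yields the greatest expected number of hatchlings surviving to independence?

Expected hatchlings surviving to independence = c × s(c):
  c=2: 2 × 0.80 = 1.600
  c=3: 3 × 0.74 = 2.220
  c=4: 4 × 0.66 = 2.640
  c=5: 5 × 0.58 = 2.900
  c=6: 6 × 0.52 = 3.120
  c=7: 7 × 0.46 = 3.220
  c=8: 8 × 0.42 = 3.360
  c=9: 9 × 0.36 = 3.240
Maximum at c = 8 (3.360 hatchlings surviving to independence).

8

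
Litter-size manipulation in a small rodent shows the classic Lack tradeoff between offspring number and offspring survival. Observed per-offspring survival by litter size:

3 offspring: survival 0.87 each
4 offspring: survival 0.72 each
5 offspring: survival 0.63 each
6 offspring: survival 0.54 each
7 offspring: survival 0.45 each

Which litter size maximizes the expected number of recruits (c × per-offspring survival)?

Expected recruits = c × s(c):
  c=3: 3 × 0.87 = 2.610
  c=4: 4 × 0.72 = 2.880
  c=5: 5 × 0.63 = 3.150
  c=6: 6 × 0.54 = 3.240
  c=7: 7 × 0.45 = 3.150
Maximum at c = 6 (3.240 recruits).

6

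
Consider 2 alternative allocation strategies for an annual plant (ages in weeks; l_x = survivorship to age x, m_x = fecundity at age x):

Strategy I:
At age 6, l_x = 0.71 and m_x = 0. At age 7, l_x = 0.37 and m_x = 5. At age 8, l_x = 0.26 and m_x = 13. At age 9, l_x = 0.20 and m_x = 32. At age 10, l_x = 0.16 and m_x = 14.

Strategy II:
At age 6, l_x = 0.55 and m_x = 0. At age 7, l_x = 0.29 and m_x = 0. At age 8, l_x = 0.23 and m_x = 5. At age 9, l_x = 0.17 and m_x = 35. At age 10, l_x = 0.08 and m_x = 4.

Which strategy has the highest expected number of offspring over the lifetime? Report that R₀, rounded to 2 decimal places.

Strategy I: R₀ = 0.71×0 + 0.37×5 + 0.26×13 + 0.20×32 + 0.16×14 = 13.8700
Strategy II: R₀ = 0.55×0 + 0.29×0 + 0.23×5 + 0.17×35 + 0.08×4 = 7.4200
Highest R₀: strategy I with 13.8700.

13.87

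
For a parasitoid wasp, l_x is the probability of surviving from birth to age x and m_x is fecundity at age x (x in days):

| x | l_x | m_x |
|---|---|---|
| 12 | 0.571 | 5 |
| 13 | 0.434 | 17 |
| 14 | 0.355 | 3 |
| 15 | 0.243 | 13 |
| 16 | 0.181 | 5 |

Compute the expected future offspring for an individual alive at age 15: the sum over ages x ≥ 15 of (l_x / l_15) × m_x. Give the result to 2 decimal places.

l_15 = 0.243. Conditional survival from age 15 to x is l_x / l_15.
  x=15: (0.243/0.243) × 13 = 13.0000
  x=16: (0.181/0.243) × 5 = 3.7243
Sum = 13.0000 + 3.7243 = 16.7243

16.72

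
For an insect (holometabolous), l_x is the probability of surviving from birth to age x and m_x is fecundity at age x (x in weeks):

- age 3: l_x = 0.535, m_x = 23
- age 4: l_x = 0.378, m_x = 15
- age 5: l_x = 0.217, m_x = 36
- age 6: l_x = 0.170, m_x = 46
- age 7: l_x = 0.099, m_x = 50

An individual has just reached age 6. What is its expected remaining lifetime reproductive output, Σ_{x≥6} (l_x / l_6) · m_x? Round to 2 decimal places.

75.12

l_6 = 0.170. Conditional survival from age 6 to x is l_x / l_6.
  x=6: (0.170/0.170) × 46 = 46.0000
  x=7: (0.099/0.170) × 50 = 29.1176
Sum = 46.0000 + 29.1176 = 75.1176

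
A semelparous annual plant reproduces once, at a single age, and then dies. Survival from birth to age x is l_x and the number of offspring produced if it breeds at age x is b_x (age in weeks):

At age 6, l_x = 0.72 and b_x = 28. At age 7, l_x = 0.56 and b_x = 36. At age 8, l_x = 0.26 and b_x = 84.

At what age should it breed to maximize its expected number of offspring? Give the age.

8

Expected offspring if breeding at age x = l_x × b_x:
  age 6: 0.72 × 28 = 20.160
  age 7: 0.56 × 36 = 20.160
  age 8: 0.26 × 84 = 21.840
Maximum at age 8 (21.840).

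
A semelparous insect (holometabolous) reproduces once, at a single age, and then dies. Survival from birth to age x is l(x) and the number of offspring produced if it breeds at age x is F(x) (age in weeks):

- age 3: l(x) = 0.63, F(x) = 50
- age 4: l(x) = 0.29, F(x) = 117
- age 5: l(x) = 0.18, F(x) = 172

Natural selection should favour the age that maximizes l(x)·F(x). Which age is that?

Expected offspring if breeding at age x = l(x) × F(x):
  age 3: 0.63 × 50 = 31.500
  age 4: 0.29 × 117 = 33.930
  age 5: 0.18 × 172 = 30.960
Maximum at age 4 (33.930).

4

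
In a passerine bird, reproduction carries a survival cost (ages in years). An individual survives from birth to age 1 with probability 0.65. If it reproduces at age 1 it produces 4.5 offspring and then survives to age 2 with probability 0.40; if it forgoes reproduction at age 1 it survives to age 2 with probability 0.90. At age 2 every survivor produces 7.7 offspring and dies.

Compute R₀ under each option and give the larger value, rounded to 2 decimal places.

breed at age 1: R₀ = 0.65 × (4.5 + 0.40 × 7.7) = 0.65 × 7.5800 = 4.9270
delay to age 2: R₀ = 0.65 × (0.90 × 7.7) = 0.65 × 6.9300 = 4.5045
Higher: breed at age 1 (4.9270).

4.93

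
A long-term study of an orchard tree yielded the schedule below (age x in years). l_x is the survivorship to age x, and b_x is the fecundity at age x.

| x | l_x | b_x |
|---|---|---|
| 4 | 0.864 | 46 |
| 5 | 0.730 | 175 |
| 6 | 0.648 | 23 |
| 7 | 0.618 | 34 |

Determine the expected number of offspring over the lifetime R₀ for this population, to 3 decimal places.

203.410

R₀ = Σ l_x b_x:
  age 4: 0.864 × 46 = 39.7440
  age 5: 0.730 × 175 = 127.7500
  age 6: 0.648 × 23 = 14.9040
  age 7: 0.618 × 34 = 21.0120
R₀ = 39.7440 + 127.7500 + 14.9040 + 21.0120 = 203.4100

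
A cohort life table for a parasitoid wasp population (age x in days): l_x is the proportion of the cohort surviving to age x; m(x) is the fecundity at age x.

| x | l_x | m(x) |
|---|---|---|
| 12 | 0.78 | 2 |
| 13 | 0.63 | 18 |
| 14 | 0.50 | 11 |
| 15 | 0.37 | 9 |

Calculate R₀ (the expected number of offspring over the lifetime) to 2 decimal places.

R₀ = Σ l_x m(x):
  age 12: 0.78 × 2 = 1.5600
  age 13: 0.63 × 18 = 11.3400
  age 14: 0.50 × 11 = 5.5000
  age 15: 0.37 × 9 = 3.3300
R₀ = 1.5600 + 11.3400 + 5.5000 + 3.3300 = 21.7300

21.73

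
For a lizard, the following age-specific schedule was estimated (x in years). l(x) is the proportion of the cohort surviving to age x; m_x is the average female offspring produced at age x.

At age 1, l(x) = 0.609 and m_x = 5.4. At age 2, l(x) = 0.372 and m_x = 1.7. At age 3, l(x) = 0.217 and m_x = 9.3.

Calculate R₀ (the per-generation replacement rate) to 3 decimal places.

R₀ = Σ l(x) m_x:
  age 1: 0.609 × 5.4 = 3.2886
  age 2: 0.372 × 1.7 = 0.6324
  age 3: 0.217 × 9.3 = 2.0181
R₀ = 3.2886 + 0.6324 + 2.0181 = 5.9391

5.939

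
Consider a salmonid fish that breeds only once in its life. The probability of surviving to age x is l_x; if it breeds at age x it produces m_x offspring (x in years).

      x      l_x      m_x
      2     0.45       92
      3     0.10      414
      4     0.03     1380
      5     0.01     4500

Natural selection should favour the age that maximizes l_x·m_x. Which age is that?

Expected offspring if breeding at age x = l_x × m_x:
  age 2: 0.45 × 92 = 41.400
  age 3: 0.10 × 414 = 41.400
  age 4: 0.03 × 1380 = 41.400
  age 5: 0.01 × 4500 = 45.000
Maximum at age 5 (45.000).

5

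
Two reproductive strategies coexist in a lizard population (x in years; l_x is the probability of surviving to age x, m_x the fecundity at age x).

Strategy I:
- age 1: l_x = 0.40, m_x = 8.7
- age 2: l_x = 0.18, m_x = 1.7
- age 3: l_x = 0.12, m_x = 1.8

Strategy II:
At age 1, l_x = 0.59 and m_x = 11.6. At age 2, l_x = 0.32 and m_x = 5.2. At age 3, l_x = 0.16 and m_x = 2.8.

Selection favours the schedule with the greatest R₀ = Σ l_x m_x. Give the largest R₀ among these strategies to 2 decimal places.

Strategy I: R₀ = 0.40×8.7 + 0.18×1.7 + 0.12×1.8 = 4.0020
Strategy II: R₀ = 0.59×11.6 + 0.32×5.2 + 0.16×2.8 = 8.9560
Highest R₀: strategy II with 8.9560.

8.96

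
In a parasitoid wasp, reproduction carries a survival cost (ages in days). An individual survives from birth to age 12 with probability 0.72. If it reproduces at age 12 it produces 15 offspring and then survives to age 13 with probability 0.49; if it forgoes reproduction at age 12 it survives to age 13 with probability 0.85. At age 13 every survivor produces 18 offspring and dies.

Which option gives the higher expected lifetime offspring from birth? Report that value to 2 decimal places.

17.15

breed at age 12: R₀ = 0.72 × (15 + 0.49 × 18) = 0.72 × 23.8200 = 17.1504
delay to age 13: R₀ = 0.72 × (0.85 × 18) = 0.72 × 15.3000 = 11.0160
Higher: breed at age 12 (17.1504).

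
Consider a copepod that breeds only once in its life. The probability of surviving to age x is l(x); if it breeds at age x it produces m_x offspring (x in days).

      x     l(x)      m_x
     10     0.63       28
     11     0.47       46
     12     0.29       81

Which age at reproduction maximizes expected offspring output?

12

Expected offspring if breeding at age x = l(x) × m_x:
  age 10: 0.63 × 28 = 17.640
  age 11: 0.47 × 46 = 21.620
  age 12: 0.29 × 81 = 23.490
Maximum at age 12 (23.490).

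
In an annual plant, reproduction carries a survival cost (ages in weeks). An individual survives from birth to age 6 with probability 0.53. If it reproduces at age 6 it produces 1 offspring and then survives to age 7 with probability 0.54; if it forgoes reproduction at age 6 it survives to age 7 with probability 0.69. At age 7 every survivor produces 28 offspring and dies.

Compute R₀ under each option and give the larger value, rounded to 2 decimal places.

breed at age 6: R₀ = 0.53 × (1 + 0.54 × 28) = 0.53 × 16.1200 = 8.5436
delay to age 7: R₀ = 0.53 × (0.69 × 28) = 0.53 × 19.3200 = 10.2396
Higher: delay to age 7 (10.2396).

10.24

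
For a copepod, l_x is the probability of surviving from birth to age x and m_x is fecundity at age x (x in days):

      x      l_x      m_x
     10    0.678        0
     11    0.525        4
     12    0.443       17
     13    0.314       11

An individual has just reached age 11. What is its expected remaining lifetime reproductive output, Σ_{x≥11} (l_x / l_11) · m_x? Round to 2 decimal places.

l_11 = 0.525. Conditional survival from age 11 to x is l_x / l_11.
  x=11: (0.525/0.525) × 4 = 4.0000
  x=12: (0.443/0.525) × 17 = 14.3448
  x=13: (0.314/0.525) × 11 = 6.5790
Sum = 4.0000 + 14.3448 + 6.5790 = 24.9238

24.92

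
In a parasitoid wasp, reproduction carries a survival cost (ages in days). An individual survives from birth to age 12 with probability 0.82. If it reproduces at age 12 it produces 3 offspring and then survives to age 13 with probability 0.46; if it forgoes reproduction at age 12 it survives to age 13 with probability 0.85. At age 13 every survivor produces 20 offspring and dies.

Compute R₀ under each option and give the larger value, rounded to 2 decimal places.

breed at age 12: R₀ = 0.82 × (3 + 0.46 × 20) = 0.82 × 12.2000 = 10.0040
delay to age 13: R₀ = 0.82 × (0.85 × 20) = 0.82 × 17.0000 = 13.9400
Higher: delay to age 13 (13.9400).

13.94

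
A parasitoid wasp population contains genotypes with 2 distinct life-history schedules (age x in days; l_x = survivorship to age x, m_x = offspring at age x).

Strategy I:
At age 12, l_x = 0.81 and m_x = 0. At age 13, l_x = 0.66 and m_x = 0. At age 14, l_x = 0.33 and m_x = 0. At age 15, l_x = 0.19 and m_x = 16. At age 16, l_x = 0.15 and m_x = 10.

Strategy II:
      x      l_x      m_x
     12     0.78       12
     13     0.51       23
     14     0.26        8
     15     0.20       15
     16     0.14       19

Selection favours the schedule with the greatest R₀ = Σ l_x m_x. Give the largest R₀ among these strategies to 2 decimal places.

Strategy I: R₀ = 0.81×0 + 0.66×0 + 0.33×0 + 0.19×16 + 0.15×10 = 4.5400
Strategy II: R₀ = 0.78×12 + 0.51×23 + 0.26×8 + 0.20×15 + 0.14×19 = 28.8300
Highest R₀: strategy II with 28.8300.

28.83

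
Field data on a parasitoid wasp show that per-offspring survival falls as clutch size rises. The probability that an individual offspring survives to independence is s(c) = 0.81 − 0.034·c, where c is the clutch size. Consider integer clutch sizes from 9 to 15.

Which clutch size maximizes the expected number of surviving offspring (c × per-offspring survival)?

Expected surviving offspring = c × s(c):
  c=9: 9 × 0.504 = 4.536
  c=10: 10 × 0.470 = 4.700
  c=11: 11 × 0.436 = 4.796
  c=12: 12 × 0.402 = 4.824
  c=13: 13 × 0.368 = 4.784
  c=14: 14 × 0.334 = 4.676
  c=15: 15 × 0.300 = 4.500
Maximum at c = 12 (4.824 surviving offspring).

12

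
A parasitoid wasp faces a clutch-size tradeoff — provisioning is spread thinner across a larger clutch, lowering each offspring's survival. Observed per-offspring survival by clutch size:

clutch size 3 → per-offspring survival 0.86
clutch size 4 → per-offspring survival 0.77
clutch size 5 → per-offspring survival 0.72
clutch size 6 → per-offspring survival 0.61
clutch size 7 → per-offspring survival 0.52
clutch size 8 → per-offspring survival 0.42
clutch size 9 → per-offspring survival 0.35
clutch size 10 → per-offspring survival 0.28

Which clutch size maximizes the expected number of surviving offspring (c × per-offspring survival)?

Expected surviving offspring = c × s(c):
  c=3: 3 × 0.86 = 2.580
  c=4: 4 × 0.77 = 3.080
  c=5: 5 × 0.72 = 3.600
  c=6: 6 × 0.61 = 3.660
  c=7: 7 × 0.52 = 3.640
  c=8: 8 × 0.42 = 3.360
  c=9: 9 × 0.35 = 3.150
  c=10: 10 × 0.28 = 2.800
Maximum at c = 6 (3.660 surviving offspring).

6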